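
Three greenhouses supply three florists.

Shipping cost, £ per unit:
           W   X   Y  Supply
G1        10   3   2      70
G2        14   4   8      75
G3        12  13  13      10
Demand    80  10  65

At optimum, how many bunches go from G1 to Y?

The minimum-cost plan:
  G1->W: 5 × £10 = £50
  G1->Y: 65 × £2 = £130
  G2->W: 65 × £14 = £910
  G2->X: 10 × £4 = £40
  G3->W: 10 × £12 = £120
Total cost = £1250.
So G1→Y carries 65 bunches.

65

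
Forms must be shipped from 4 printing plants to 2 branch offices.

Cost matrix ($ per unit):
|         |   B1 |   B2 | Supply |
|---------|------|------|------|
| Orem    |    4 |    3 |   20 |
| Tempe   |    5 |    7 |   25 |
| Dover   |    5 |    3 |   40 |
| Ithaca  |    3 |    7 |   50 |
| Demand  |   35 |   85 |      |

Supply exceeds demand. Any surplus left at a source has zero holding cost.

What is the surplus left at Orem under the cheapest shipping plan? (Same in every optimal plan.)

0

Minimum-cost shipments:
  Orem to B2: 20 × $3 = $60
  Tempe to B2: 25 × $7 = $175
  Dover to B2: 40 × $3 = $120
  Ithaca to B1: 35 × $3 = $105
Total cost = $460.
Orem ships 20 of its 20, leaving 0.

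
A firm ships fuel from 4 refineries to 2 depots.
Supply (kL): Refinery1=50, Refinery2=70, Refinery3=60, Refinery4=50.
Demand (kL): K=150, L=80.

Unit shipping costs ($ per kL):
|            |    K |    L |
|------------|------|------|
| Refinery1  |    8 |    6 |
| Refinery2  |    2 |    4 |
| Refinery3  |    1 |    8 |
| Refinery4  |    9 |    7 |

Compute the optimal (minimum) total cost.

An optimal shipping plan:
  Refinery1–K: 20 kL
  Refinery1–L: 30 kL
  Refinery2–K: 70 kL
  Refinery3–K: 60 kL
  Refinery4–L: 50 kL
Total cost = $890.
(Supply check: Refinery1 ships 50; Refinery2 ships 70; Refinery3 ships 60; Refinery4 ships 50.)

890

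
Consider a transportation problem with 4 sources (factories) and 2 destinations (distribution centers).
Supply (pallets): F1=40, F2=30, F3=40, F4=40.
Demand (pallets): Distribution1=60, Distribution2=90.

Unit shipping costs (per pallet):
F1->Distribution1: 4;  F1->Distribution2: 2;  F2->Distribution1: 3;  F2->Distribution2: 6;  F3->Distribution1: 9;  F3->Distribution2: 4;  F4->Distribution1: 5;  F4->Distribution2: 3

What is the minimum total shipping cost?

510

Optimal allocation:
  F1->Distribution1: 30 × 4 = 120
  F1->Distribution2: 10 × 2 = 20
  F2->Distribution1: 30 × 3 = 90
  F3->Distribution2: 40 × 4 = 160
  F4->Distribution2: 40 × 3 = 120
Total = 120 + 20 + 90 + 160 + 120 = 510.
(Supply check: F1 ships 40; F2 ships 30; F3 ships 40; F4 ships 40.)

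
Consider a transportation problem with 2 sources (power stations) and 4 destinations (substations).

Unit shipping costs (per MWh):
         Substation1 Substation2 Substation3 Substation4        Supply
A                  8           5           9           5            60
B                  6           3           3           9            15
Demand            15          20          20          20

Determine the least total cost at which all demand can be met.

410

A cheapest plan:
  A to Substation1: 15 × 8 = 120
  A to Substation2: 20 × 5 = 100
  A to Substation3: 5 × 9 = 45
  A to Substation4: 20 × 5 = 100
  B to Substation3: 15 × 3 = 45
Total = 120 + 100 + 45 + 100 + 45 = 410.
(Supply check: A ships 60; B ships 15.)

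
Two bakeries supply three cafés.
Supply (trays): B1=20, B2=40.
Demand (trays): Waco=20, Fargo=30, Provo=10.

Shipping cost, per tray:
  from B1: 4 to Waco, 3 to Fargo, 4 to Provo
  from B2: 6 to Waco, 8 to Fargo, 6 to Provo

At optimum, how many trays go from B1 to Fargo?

The minimum-cost plan:
  B1→Fargo: 20 × 3 = 60
  B2→Waco: 20 × 6 = 120
  B2→Fargo: 10 × 8 = 80
  B2→Provo: 10 × 6 = 60
Total cost = 320.
So B1→Fargo carries 20 trays.

20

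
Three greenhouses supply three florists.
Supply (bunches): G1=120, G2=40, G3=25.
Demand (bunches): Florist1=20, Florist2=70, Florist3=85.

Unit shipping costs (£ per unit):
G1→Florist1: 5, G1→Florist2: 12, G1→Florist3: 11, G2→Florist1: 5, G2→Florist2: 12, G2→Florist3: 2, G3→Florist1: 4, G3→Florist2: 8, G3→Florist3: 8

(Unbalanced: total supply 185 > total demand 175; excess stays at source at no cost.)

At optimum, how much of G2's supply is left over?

Minimum-cost shipments:
  G1→Florist1: 20 × £5 = £100
  G1→Florist2: 45 × £12 = £540
  G1→Florist3: 45 × £11 = £495
  G2→Florist3: 40 × £2 = £80
  G3→Florist2: 25 × £8 = £200
Total cost = £1415.
G2 ships 40 of its 40, leaving 0.

0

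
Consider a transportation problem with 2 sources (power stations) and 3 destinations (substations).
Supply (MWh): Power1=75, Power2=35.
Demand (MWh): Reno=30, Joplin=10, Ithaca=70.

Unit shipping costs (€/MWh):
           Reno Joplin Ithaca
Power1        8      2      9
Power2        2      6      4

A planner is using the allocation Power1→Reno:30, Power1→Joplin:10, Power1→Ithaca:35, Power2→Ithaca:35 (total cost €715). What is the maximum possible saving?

Current plan cost = 30·8 + 10·2 + 35·9 + 35·4 = €715.
Optimal plan:
  Power1->Joplin: 10 × €2 = €20
  Power1->Ithaca: 65 × €9 = €585
  Power2->Reno: 30 × €2 = €60
  Power2->Ithaca: 5 × €4 = €20
Optimal cost = €685.
Saving = 715 − 685 = €30.

30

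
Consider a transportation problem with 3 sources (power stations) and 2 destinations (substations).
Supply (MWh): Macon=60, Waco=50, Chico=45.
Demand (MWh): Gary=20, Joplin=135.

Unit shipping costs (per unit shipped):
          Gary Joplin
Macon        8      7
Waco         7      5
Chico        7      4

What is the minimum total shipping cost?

An optimal shipping plan:
  Macon–Gary: 20 × 8 = 160
  Macon–Joplin: 40 × 7 = 280
  Waco–Joplin: 50 × 5 = 250
  Chico–Joplin: 45 × 4 = 180
Total = 160 + 280 + 250 + 180 = 870.

870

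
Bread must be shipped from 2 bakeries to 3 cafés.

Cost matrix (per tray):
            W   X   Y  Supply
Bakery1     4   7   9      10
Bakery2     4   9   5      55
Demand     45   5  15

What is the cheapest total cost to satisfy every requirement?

290

One minimum-cost allocation:
  Bakery1–W: 5 × 4 = 20
  Bakery1–X: 5 × 7 = 35
  Bakery2–W: 40 × 4 = 160
  Bakery2–Y: 15 × 5 = 75
Total = 20 + 35 + 160 + 75 = 290.
(Supply check: Bakery1 ships 10; Bakery2 ships 55.)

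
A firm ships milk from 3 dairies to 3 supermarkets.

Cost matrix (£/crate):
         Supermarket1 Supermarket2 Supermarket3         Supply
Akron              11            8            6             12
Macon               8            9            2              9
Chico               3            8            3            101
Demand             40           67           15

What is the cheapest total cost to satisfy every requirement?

692

An optimal shipping plan:
  Akron->Supermarket2: 12 crates
  Macon->Supermarket3: 9 crates
  Chico->Supermarket1: 40 crates
  Chico->Supermarket2: 55 crates
  Chico->Supermarket3: 6 crates
Total cost = £692.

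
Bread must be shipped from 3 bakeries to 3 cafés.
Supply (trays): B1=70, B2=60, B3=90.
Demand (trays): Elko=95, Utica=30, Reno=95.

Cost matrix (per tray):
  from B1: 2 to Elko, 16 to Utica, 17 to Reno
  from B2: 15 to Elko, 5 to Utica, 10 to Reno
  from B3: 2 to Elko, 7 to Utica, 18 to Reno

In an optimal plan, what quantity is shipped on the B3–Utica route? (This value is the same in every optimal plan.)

Optimal shipments:
  B1→Elko: 35 × 2 = 70
  B1→Reno: 35 × 17 = 595
  B2→Reno: 60 × 10 = 600
  B3→Elko: 60 × 2 = 120
  B3→Utica: 30 × 7 = 210
Total cost = 1595.
So B3→Utica carries 30 trays.

30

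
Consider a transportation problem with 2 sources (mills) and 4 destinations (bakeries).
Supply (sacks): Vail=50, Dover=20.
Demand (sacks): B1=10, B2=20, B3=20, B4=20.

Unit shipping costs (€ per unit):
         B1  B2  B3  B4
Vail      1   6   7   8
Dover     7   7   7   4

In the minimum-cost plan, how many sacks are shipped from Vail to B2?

20

Solving gives:
  Vail→B1: 10 sacks
  Vail→B2: 20 sacks
  Vail→B3: 20 sacks
  Dover→B4: 20 sacks
Total cost = €350.
So Vail→B2 carries 20 sacks.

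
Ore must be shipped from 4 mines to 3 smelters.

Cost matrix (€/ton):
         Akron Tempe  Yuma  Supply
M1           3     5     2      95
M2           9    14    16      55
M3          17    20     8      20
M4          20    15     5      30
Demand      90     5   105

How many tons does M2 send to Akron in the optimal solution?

55

Solving gives:
  M1 to Akron: 35 tons
  M1 to Tempe: 5 tons
  M1 to Yuma: 55 tons
  M2 to Akron: 55 tons
  M3 to Yuma: 20 tons
  M4 to Yuma: 30 tons
Total cost = €1045.
So M2→Akron carries 55 tons.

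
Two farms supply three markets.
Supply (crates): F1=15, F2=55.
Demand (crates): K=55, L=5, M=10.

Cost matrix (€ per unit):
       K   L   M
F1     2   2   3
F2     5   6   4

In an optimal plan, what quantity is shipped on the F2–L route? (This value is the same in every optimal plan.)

0

The minimum-cost plan:
  F1–K: 10 crates
  F1–L: 5 crates
  F2–K: 45 crates
  F2–M: 10 crates
Total cost = €295.
The route F2→L is not used.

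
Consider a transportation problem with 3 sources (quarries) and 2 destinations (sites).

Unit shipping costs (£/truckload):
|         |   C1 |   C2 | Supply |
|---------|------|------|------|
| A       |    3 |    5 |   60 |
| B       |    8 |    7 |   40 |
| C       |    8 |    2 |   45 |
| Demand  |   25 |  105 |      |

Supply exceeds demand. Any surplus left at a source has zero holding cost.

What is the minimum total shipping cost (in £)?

An optimal shipping plan:
  A to C1: 25 × £3 = £75
  A to C2: 35 × £5 = £175
  B to C2: 25 × £7 = £175
  C to C2: 45 × £2 = £90
Total = 75 + 175 + 175 + 90 = £515.

515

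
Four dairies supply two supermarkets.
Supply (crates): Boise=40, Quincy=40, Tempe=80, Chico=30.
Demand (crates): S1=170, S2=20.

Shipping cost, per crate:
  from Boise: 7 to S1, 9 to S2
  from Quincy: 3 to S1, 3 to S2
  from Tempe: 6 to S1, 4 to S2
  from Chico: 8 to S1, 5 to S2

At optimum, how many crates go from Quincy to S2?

The minimum-cost plan:
  Boise→S1: 40 × 7 = 280
  Quincy→S1: 40 × 3 = 120
  Tempe→S1: 80 × 6 = 480
  Chico→S1: 10 × 8 = 80
  Chico→S2: 20 × 5 = 100
Total cost = 1060.
The route Quincy→S2 is not used.

0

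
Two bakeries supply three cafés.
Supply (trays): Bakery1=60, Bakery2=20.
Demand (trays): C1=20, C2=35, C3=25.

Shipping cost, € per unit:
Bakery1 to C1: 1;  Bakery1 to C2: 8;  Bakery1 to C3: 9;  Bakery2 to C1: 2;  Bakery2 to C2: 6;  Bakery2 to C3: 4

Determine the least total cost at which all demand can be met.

425

An optimal shipping plan:
  Bakery1 to C1: 20 × €1 = €20
  Bakery1 to C2: 35 × €8 = €280
  Bakery1 to C3: 5 × €9 = €45
  Bakery2 to C3: 20 × €4 = €80
Total = 20 + 280 + 45 + 80 = €425.
(Supply check: Bakery1 ships 60; Bakery2 ships 20.)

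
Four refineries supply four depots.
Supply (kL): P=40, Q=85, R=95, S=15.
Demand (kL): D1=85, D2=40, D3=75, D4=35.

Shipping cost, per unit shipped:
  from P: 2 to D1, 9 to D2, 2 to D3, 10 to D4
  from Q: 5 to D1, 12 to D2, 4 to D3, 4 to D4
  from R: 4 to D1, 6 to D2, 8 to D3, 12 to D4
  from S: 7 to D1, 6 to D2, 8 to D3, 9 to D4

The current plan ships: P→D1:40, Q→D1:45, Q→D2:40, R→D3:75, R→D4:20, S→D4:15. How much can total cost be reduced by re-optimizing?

Current plan cost = 40·2 + 45·5 + 40·12 + 75·8 + 20·12 + 15·9 = 1760.
Optimal plan:
  P to D1: 15 × 2 = 30
  P to D3: 25 × 2 = 50
  Q to D3: 50 × 4 = 200
  Q to D4: 35 × 4 = 140
  R to D1: 70 × 4 = 280
  R to D2: 25 × 6 = 150
  S to D2: 15 × 6 = 90
Optimal cost = 940.
Saving = 1760 − 940 = 820.

820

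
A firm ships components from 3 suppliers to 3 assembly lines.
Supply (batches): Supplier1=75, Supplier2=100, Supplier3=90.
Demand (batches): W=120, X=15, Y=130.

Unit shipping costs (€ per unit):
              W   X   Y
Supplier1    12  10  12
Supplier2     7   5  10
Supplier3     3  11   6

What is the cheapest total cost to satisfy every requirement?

2005

An optimal shipping plan:
  Supplier1->Y: 75 batches
  Supplier2->W: 85 batches
  Supplier2->X: 15 batches
  Supplier3->W: 35 batches
  Supplier3->Y: 55 batches
Total cost = €2005.
(Supply check: Supplier1 ships 75; Supplier2 ships 100; Supplier3 ships 90.)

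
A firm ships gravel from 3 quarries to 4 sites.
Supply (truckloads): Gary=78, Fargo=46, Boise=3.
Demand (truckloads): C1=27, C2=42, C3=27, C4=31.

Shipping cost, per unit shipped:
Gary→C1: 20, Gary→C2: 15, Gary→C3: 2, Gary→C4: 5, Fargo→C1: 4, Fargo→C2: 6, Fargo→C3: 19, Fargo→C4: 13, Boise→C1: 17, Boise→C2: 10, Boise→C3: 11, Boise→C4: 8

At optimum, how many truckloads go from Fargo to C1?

The minimum-cost plan:
  Gary–C2: 20 × 15 = 300
  Gary–C3: 27 × 2 = 54
  Gary–C4: 31 × 5 = 155
  Fargo–C1: 27 × 4 = 108
  Fargo–C2: 19 × 6 = 114
  Boise–C2: 3 × 10 = 30
Total cost = 761.
So Fargo→C1 carries 27 truckloads.

27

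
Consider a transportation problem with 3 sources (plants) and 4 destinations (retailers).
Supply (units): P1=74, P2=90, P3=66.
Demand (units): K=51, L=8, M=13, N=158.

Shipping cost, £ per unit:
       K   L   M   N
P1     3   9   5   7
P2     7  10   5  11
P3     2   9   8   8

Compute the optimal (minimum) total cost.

One minimum-cost allocation:
  P1 to N: 74 × £7 = £518
  P2 to L: 8 × £10 = £80
  P2 to M: 13 × £5 = £65
  P2 to N: 69 × £11 = £759
  P3 to K: 51 × £2 = £102
  P3 to N: 15 × £8 = £120
Total = 518 + 80 + 65 + 759 + 102 + 120 = £1644.

1644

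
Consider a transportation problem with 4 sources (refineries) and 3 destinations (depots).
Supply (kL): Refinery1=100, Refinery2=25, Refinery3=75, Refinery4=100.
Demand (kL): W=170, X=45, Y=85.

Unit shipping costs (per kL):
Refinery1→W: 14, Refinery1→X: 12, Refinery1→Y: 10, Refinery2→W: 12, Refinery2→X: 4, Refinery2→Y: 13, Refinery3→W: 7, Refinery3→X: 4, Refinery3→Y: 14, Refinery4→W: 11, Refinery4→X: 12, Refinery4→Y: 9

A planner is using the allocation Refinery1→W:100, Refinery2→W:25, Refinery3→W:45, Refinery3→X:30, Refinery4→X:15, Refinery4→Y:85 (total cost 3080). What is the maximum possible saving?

355

Current plan cost = 100·14 + 25·12 + 45·7 + 30·4 + 15·12 + 85·9 = 3080.
Optimal plan:
  Refinery1 to W: 15 × 14 = 210
  Refinery1 to Y: 85 × 10 = 850
  Refinery2 to X: 25 × 4 = 100
  Refinery3 to W: 55 × 7 = 385
  Refinery3 to X: 20 × 4 = 80
  Refinery4 to W: 100 × 11 = 1100
Optimal cost = 2725.
Saving = 3080 − 2725 = 355.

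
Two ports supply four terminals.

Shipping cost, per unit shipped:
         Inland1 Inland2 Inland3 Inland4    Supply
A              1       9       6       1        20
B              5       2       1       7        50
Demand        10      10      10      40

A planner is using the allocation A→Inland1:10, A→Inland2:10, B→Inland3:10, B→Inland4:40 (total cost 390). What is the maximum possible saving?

Current plan cost = 10·1 + 10·9 + 10·1 + 40·7 = 390.
Optimal plan:
  A–Inland4: 20 × 1 = 20
  B–Inland1: 10 × 5 = 50
  B–Inland2: 10 × 2 = 20
  B–Inland3: 10 × 1 = 10
  B–Inland4: 20 × 7 = 140
Optimal cost = 240.
Saving = 390 − 240 = 150.

150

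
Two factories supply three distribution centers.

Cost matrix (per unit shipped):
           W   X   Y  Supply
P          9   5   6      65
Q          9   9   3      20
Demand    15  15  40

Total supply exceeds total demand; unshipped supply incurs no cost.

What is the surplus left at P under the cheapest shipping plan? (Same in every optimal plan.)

15

An optimal plan:
  P->W: 15 × 9 = 135
  P->X: 15 × 5 = 75
  P->Y: 20 × 6 = 120
  Q->Y: 20 × 3 = 60
Total cost = 390.
P ships 50 of its 65, leaving 15.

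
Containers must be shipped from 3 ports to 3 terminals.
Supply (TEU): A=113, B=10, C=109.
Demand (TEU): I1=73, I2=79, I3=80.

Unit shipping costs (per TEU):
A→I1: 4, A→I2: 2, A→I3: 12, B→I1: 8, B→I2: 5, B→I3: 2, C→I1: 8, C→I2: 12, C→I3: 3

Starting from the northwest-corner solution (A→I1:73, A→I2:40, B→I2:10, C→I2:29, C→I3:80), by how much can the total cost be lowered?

Current plan cost = 73·4 + 40·2 + 10·5 + 29·12 + 80·3 = 1010.
Optimal plan:
  A->I1: 34 × 4 = 136
  A->I2: 79 × 2 = 158
  B->I3: 10 × 2 = 20
  C->I1: 39 × 8 = 312
  C->I3: 70 × 3 = 210
Optimal cost = 836.
Saving = 1010 − 836 = 174.

174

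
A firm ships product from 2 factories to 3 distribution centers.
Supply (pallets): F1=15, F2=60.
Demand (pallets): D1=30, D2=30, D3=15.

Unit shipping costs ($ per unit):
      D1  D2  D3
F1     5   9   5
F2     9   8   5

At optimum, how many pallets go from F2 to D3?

Optimal shipments:
  F1→D1: 15 × $5 = $75
  F2→D1: 15 × $9 = $135
  F2→D2: 30 × $8 = $240
  F2→D3: 15 × $5 = $75
Total cost = $525.
So F2→D3 carries 15 pallets.

15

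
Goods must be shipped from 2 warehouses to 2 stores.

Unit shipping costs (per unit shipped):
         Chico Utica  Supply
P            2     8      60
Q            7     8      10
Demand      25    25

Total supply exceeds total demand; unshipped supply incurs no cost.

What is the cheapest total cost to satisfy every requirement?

An optimal shipping plan:
  P to Chico: 25 units
  P to Utica: 25 units
Total cost = 250.

250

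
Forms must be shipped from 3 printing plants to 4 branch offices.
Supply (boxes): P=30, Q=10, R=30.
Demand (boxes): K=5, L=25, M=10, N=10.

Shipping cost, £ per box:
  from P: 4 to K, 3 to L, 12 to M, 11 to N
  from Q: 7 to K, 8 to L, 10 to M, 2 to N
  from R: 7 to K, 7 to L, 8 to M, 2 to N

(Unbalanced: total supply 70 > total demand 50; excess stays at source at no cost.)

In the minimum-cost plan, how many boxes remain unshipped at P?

0

Minimum-cost shipments:
  P→K: 5 boxes
  P→L: 25 boxes
  R→M: 10 boxes
  R→N: 10 boxes
Total cost = £195.
P ships 30 of its 30, leaving 0.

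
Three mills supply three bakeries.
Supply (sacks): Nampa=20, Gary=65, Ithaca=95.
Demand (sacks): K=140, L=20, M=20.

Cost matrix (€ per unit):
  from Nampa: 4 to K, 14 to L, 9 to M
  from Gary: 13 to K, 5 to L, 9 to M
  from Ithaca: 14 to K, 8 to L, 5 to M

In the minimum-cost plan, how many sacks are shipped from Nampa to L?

0

Solving gives:
  Nampa->K: 20 × €4 = €80
  Gary->K: 45 × €13 = €585
  Gary->L: 20 × €5 = €100
  Ithaca->K: 75 × €14 = €1050
  Ithaca->M: 20 × €5 = €100
Total cost = €1915.
The route Nampa→L is not used.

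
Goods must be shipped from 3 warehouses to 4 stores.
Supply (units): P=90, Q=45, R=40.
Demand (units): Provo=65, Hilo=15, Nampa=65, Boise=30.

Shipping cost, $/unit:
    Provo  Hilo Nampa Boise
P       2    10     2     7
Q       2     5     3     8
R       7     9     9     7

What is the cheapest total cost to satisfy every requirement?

One minimum-cost allocation:
  P–Provo: 25 units
  P–Nampa: 65 units
  Q–Provo: 40 units
  Q–Hilo: 5 units
  R–Hilo: 10 units
  R–Boise: 30 units
Total cost = $585.

585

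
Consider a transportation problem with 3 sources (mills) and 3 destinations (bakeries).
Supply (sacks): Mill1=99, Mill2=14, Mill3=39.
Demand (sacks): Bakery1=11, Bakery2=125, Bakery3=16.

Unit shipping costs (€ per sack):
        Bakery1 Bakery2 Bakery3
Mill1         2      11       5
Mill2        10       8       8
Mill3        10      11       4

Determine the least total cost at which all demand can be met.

One minimum-cost allocation:
  Mill1–Bakery1: 11 sacks
  Mill1–Bakery2: 88 sacks
  Mill2–Bakery2: 14 sacks
  Mill3–Bakery2: 23 sacks
  Mill3–Bakery3: 16 sacks
Total cost = €1419.
(Supply check: Mill1 ships 99; Mill2 ships 14; Mill3 ships 39.)

1419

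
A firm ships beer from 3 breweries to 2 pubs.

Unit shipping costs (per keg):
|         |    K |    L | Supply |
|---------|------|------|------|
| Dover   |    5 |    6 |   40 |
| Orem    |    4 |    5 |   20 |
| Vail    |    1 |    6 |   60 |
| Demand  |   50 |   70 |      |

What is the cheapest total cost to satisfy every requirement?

450

An optimal shipping plan:
  Dover–L: 40 × 6 = 240
  Orem–L: 20 × 5 = 100
  Vail–K: 50 × 1 = 50
  Vail–L: 10 × 6 = 60
Total = 240 + 100 + 50 + 60 = 450.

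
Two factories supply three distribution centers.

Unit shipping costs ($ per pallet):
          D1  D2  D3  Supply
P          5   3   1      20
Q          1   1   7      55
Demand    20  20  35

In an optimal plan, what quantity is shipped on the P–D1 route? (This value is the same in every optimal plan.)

The minimum-cost plan:
  P–D3: 20 × $1 = $20
  Q–D1: 20 × $1 = $20
  Q–D2: 20 × $1 = $20
  Q–D3: 15 × $7 = $105
Total cost = $165.
The route P→D1 is not used.

0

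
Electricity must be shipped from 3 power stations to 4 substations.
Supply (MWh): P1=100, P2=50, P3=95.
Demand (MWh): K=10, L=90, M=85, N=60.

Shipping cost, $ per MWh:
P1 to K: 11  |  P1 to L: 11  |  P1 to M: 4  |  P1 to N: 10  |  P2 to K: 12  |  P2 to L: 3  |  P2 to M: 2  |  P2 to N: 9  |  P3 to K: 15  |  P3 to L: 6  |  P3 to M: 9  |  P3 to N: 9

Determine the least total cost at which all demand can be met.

1385

One minimum-cost allocation:
  P1->K: 10 × $11 = $110
  P1->M: 85 × $4 = $340
  P1->N: 5 × $10 = $50
  P2->L: 50 × $3 = $150
  P3->L: 40 × $6 = $240
  P3->N: 55 × $9 = $495
Total = 110 + 340 + 50 + 150 + 240 + 495 = $1385.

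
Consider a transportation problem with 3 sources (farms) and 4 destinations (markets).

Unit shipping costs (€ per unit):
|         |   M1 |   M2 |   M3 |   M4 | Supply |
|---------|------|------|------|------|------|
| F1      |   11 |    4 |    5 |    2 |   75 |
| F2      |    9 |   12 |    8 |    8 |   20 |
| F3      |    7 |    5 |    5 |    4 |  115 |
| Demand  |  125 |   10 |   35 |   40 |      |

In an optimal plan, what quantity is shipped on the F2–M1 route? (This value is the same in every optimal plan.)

20

Solving gives:
  F1→M2: 10 crates
  F1→M3: 25 crates
  F1→M4: 40 crates
  F2→M1: 20 crates
  F3→M1: 105 crates
  F3→M3: 10 crates
Total cost = €1210.
So F2→M1 carries 20 crates.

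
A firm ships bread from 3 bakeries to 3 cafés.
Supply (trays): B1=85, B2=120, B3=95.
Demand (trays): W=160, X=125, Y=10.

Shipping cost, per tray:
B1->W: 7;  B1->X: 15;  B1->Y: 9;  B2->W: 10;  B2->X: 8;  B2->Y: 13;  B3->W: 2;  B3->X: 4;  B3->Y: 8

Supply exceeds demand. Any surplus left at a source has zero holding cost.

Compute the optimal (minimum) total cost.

1740

A cheapest plan:
  B1->W: 70 × 7 = 490
  B1->Y: 10 × 9 = 90
  B2->X: 120 × 8 = 960
  B3->W: 90 × 2 = 180
  B3->X: 5 × 4 = 20
Total = 490 + 90 + 960 + 180 + 20 = 1740.
(Supply check: B1 ships 80; B2 ships 120; B3 ships 95.)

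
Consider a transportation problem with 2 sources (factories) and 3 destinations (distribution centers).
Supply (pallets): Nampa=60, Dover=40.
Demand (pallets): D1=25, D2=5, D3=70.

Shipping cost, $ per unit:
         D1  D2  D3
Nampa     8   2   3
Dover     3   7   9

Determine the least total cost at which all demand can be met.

380

A cheapest plan:
  Nampa->D3: 60 × $3 = $180
  Dover->D1: 25 × $3 = $75
  Dover->D2: 5 × $7 = $35
  Dover->D3: 10 × $9 = $90
Total = 180 + 75 + 35 + 90 = $380.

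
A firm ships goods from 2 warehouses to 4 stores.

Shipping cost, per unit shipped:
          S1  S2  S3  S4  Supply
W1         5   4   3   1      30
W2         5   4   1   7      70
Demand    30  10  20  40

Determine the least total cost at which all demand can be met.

A cheapest plan:
  W1→S4: 30 × 1 = 30
  W2→S1: 30 × 5 = 150
  W2→S2: 10 × 4 = 40
  W2→S3: 20 × 1 = 20
  W2→S4: 10 × 7 = 70
Total = 30 + 150 + 40 + 20 + 70 = 310.
(Supply check: W1 ships 30; W2 ships 70.)

310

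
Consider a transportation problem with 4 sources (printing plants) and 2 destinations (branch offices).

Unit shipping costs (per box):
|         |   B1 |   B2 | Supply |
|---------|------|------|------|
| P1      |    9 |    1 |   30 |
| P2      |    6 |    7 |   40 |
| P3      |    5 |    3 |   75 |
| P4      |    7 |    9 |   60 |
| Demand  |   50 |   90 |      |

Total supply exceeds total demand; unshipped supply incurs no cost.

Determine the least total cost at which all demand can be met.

Optimal allocation:
  P1->B2: 30 × 1 = 30
  P2->B1: 35 × 6 = 210
  P3->B1: 15 × 5 = 75
  P3->B2: 60 × 3 = 180
Total = 30 + 210 + 75 + 180 = 495.
(Supply check: P1 ships 30; P2 ships 35; P3 ships 75; P4 ships 0.)

495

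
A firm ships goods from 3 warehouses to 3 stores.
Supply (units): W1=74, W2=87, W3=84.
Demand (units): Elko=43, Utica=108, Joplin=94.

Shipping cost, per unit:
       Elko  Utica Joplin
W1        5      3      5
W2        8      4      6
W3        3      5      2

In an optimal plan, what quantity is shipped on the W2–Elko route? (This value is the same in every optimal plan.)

0

Solving gives:
  W1–Elko: 43 units
  W1–Utica: 21 units
  W1–Joplin: 10 units
  W2–Utica: 87 units
  W3–Joplin: 84 units
Total cost = 844.
The route W2→Elko is not used.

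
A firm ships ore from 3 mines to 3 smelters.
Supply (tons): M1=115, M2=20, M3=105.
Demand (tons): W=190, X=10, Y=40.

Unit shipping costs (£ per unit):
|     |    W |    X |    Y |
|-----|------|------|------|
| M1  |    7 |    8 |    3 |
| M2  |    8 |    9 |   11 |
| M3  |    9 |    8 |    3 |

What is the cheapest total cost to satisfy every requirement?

1660

One minimum-cost allocation:
  M1 to W: 115 × £7 = £805
  M2 to W: 20 × £8 = £160
  M3 to W: 55 × £9 = £495
  M3 to X: 10 × £8 = £80
  M3 to Y: 40 × £3 = £120
Total = 805 + 160 + 495 + 80 + 120 = £1660.
(Supply check: M1 ships 115; M2 ships 20; M3 ships 105.)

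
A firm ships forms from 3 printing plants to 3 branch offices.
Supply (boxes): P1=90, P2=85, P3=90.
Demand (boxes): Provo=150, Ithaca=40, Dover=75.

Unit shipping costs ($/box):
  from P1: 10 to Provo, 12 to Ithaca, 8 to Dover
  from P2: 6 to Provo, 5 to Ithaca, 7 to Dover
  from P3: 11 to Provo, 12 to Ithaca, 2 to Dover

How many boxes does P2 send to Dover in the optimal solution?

Optimal shipments:
  P1->Provo: 90 × $10 = $900
  P2->Provo: 45 × $6 = $270
  P2->Ithaca: 40 × $5 = $200
  P3->Provo: 15 × $11 = $165
  P3->Dover: 75 × $2 = $150
Total cost = $1685.
The route P2→Dover is not used.

0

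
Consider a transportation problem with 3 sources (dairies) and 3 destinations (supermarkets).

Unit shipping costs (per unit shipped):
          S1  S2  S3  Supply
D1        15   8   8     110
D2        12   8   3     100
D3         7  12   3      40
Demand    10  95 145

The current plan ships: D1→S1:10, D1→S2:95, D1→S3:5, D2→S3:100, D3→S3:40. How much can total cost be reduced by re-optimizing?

Current plan cost = 10·15 + 95·8 + 5·8 + 100·3 + 40·3 = 1370.
Optimal plan:
  D1–S2: 95 × 8 = 760
  D1–S3: 15 × 8 = 120
  D2–S3: 100 × 3 = 300
  D3–S1: 10 × 7 = 70
  D3–S3: 30 × 3 = 90
Optimal cost = 1340.
Saving = 1370 − 1340 = 30.

30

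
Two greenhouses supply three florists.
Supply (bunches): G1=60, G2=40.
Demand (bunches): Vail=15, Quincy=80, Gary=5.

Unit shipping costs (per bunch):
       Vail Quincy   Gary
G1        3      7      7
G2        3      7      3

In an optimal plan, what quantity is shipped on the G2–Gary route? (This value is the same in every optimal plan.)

Solving gives:
  G1→Vail: 15 bunches
  G1→Quincy: 45 bunches
  G2→Quincy: 35 bunches
  G2→Gary: 5 bunches
Total cost = 620.
So G2→Gary carries 5 bunches.

5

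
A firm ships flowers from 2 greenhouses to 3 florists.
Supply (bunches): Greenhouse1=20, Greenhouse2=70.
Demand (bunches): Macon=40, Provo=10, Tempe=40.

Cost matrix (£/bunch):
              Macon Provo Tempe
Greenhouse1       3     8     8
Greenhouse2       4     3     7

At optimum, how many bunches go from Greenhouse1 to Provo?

Solving gives:
  Greenhouse1 to Macon: 20 × £3 = £60
  Greenhouse2 to Macon: 20 × £4 = £80
  Greenhouse2 to Provo: 10 × £3 = £30
  Greenhouse2 to Tempe: 40 × £7 = £280
Total cost = £450.
The route Greenhouse1→Provo is not used.

0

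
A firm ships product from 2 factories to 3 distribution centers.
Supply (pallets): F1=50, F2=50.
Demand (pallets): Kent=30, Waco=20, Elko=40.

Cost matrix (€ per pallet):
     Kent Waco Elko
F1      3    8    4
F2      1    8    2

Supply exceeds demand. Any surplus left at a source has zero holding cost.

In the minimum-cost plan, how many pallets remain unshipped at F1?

10

An optimal plan:
  F1->Kent: 20 × €3 = €60
  F1->Waco: 20 × €8 = €160
  F2->Kent: 10 × €1 = €10
  F2->Elko: 40 × €2 = €80
Total cost = €310.
F1 ships 40 of its 50, leaving 10.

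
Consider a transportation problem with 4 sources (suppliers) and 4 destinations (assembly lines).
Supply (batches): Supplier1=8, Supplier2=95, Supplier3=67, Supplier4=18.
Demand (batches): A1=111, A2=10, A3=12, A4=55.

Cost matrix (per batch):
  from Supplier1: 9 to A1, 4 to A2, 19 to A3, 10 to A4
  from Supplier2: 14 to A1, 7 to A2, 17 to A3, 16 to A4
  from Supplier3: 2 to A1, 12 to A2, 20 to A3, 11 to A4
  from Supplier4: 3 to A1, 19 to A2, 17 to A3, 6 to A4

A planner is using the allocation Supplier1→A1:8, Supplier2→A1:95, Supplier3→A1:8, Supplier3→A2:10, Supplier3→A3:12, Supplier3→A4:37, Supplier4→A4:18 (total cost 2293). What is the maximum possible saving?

635

Current plan cost = 8·9 + 95·14 + 8·2 + 10·12 + 12·20 + 37·11 + 18·6 = 2293.
Optimal plan:
  Supplier1→A4: 8 × 10 = 80
  Supplier2→A1: 26 × 14 = 364
  Supplier2→A2: 10 × 7 = 70
  Supplier2→A3: 12 × 17 = 204
  Supplier2→A4: 47 × 16 = 752
  Supplier3→A1: 67 × 2 = 134
  Supplier4→A1: 18 × 3 = 54
Optimal cost = 1658.
Saving = 2293 − 1658 = 635.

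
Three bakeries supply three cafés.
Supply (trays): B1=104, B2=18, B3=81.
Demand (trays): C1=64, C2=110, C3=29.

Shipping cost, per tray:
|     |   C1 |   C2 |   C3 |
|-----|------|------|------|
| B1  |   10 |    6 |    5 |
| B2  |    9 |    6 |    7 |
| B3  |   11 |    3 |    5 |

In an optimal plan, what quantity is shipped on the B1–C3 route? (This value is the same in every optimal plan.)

29

The minimum-cost plan:
  B1 to C1: 46 × 10 = 460
  B1 to C2: 29 × 6 = 174
  B1 to C3: 29 × 5 = 145
  B2 to C1: 18 × 9 = 162
  B3 to C2: 81 × 3 = 243
Total cost = 1184.
So B1→C3 carries 29 trays.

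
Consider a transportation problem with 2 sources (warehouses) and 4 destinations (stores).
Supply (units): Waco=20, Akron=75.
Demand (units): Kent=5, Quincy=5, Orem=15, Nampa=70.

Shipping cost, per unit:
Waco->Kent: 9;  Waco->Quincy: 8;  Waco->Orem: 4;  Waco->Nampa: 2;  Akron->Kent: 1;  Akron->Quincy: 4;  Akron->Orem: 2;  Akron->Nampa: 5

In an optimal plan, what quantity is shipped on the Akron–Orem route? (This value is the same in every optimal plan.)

The minimum-cost plan:
  Waco–Nampa: 20 units
  Akron–Kent: 5 units
  Akron–Quincy: 5 units
  Akron–Orem: 15 units
  Akron–Nampa: 50 units
Total cost = 345.
So Akron→Orem carries 15 units.

15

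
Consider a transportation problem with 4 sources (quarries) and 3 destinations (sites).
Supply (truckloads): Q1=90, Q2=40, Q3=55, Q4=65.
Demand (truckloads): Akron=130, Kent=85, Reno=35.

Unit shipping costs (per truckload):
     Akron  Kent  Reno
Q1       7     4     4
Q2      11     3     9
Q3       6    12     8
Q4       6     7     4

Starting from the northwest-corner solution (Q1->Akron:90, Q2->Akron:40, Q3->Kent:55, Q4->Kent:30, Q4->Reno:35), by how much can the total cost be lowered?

850

Current plan cost = 90·7 + 40·11 + 55·12 + 30·7 + 35·4 = 2080.
Optimal plan:
  Q1–Akron: 10 × 7 = 70
  Q1–Kent: 45 × 4 = 180
  Q1–Reno: 35 × 4 = 140
  Q2–Kent: 40 × 3 = 120
  Q3–Akron: 55 × 6 = 330
  Q4–Akron: 65 × 6 = 390
Optimal cost = 1230.
Saving = 2080 − 1230 = 850.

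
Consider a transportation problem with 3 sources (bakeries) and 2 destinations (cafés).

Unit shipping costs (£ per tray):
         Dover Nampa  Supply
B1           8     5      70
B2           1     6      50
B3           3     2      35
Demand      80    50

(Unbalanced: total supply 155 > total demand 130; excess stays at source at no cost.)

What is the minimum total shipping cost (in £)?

375

A cheapest plan:
  B1 to Nampa: 45 trays
  B2 to Dover: 50 trays
  B3 to Dover: 30 trays
  B3 to Nampa: 5 trays
Total cost = £375.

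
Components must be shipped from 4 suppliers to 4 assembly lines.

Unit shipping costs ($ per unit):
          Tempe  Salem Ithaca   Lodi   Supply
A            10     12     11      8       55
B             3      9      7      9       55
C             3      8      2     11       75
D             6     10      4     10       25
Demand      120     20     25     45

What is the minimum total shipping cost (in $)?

One minimum-cost allocation:
  A->Salem: 10 × $12 = $120
  A->Lodi: 45 × $8 = $360
  B->Tempe: 55 × $3 = $165
  C->Tempe: 65 × $3 = $195
  C->Ithaca: 10 × $2 = $20
  D->Salem: 10 × $10 = $100
  D->Ithaca: 15 × $4 = $60
Total = 120 + 360 + 165 + 195 + 20 + 100 + 60 = $1020.
(Supply check: A ships 55; B ships 55; C ships 75; D ships 25.)

1020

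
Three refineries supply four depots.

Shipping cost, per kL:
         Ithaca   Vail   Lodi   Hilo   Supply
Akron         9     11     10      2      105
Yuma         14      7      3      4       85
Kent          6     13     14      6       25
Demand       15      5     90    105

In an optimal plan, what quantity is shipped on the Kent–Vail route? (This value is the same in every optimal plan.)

5

Optimal shipments:
  Akron to Hilo: 105 × 2 = 210
  Yuma to Lodi: 85 × 3 = 255
  Kent to Ithaca: 15 × 6 = 90
  Kent to Vail: 5 × 13 = 65
  Kent to Lodi: 5 × 14 = 70
Total cost = 690.
So Kent→Vail carries 5 kL.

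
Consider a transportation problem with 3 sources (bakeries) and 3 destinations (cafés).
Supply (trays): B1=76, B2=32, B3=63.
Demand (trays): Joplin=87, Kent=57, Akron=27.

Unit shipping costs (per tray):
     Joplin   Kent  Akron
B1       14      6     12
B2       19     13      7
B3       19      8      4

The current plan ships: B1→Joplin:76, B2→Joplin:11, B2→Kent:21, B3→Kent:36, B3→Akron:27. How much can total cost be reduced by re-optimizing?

Current plan cost = 76·14 + 11·19 + 21·13 + 36·8 + 27·4 = 1942.
Optimal plan:
  B1→Joplin: 55 × 14 = 770
  B1→Kent: 21 × 6 = 126
  B2→Joplin: 32 × 19 = 608
  B3→Kent: 36 × 8 = 288
  B3→Akron: 27 × 4 = 108
Optimal cost = 1900.
Saving = 1942 − 1900 = 42.

42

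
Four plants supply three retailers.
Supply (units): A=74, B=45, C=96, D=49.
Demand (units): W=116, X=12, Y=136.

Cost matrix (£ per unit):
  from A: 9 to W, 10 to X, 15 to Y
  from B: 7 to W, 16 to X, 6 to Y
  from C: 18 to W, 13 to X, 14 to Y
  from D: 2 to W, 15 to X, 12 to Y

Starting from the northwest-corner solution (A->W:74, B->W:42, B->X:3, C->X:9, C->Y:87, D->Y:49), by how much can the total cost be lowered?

551

Current plan cost = 74·9 + 42·7 + 3·16 + 9·13 + 87·14 + 49·12 = £2931.
Optimal plan:
  A->W: 67 × £9 = £603
  A->X: 7 × £10 = £70
  B->Y: 45 × £6 = £270
  C->X: 5 × £13 = £65
  C->Y: 91 × £14 = £1274
  D->W: 49 × £2 = £98
Optimal cost = £2380.
Saving = 2931 − 2380 = £551.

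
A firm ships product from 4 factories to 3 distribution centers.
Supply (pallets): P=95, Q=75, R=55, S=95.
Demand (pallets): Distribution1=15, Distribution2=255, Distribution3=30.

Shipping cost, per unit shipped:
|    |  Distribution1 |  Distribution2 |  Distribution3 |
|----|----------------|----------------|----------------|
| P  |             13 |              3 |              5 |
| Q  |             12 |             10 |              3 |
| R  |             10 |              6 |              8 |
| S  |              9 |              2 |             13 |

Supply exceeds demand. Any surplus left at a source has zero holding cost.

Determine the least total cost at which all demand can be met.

A cheapest plan:
  P to Distribution2: 95 × 3 = 285
  Q to Distribution1: 15 × 12 = 180
  Q to Distribution2: 10 × 10 = 100
  Q to Distribution3: 30 × 3 = 90
  R to Distribution2: 55 × 6 = 330
  S to Distribution2: 95 × 2 = 190
Total = 285 + 180 + 100 + 90 + 330 + 190 = 1175.

1175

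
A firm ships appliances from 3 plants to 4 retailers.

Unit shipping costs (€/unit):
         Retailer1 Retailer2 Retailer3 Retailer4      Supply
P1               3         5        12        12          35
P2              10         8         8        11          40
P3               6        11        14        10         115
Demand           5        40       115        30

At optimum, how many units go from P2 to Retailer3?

Optimal shipments:
  P1->Retailer2: 35 × €5 = €175
  P2->Retailer3: 40 × €8 = €320
  P3->Retailer1: 5 × €6 = €30
  P3->Retailer2: 5 × €11 = €55
  P3->Retailer3: 75 × €14 = €1050
  P3->Retailer4: 30 × €10 = €300
Total cost = €1930.
So P2→Retailer3 carries 40 units.

40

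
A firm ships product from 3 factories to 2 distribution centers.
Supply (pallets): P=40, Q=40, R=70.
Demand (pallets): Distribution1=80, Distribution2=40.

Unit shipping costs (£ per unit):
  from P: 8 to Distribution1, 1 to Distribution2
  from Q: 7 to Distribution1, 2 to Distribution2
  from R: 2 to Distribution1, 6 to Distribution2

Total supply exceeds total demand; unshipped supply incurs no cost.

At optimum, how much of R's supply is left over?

0

An optimal plan:
  P to Distribution2: 40 × £1 = £40
  Q to Distribution1: 10 × £7 = £70
  R to Distribution1: 70 × £2 = £140
Total cost = £250.
R ships 70 of its 70, leaving 0.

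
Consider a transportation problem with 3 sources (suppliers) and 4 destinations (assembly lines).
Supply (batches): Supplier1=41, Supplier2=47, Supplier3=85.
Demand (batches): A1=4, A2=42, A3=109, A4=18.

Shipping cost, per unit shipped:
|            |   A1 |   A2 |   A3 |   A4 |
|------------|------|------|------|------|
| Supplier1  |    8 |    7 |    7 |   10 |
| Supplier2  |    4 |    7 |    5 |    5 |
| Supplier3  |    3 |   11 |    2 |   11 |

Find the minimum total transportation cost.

690

One minimum-cost allocation:
  Supplier1–A2: 41 × 7 = 287
  Supplier2–A1: 4 × 4 = 16
  Supplier2–A2: 1 × 7 = 7
  Supplier2–A3: 24 × 5 = 120
  Supplier2–A4: 18 × 5 = 90
  Supplier3–A3: 85 × 2 = 170
Total = 287 + 16 + 7 + 120 + 90 + 170 = 690.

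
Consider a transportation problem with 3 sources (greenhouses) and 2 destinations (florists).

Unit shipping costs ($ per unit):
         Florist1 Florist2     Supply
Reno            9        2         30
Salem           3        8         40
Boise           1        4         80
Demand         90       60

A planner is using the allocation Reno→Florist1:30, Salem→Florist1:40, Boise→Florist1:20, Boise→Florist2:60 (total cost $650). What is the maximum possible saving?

300

Current plan cost = 30·9 + 40·3 + 20·1 + 60·4 = $650.
Optimal plan:
  Reno→Florist2: 30 bunches
  Salem→Florist1: 40 bunches
  Boise→Florist1: 50 bunches
  Boise→Florist2: 30 bunches
Optimal cost = $350.
Saving = 650 − 350 = $300.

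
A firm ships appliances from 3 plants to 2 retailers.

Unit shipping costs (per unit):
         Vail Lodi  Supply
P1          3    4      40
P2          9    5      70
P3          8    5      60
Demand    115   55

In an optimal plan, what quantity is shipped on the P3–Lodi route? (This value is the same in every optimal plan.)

0

Solving gives:
  P1->Vail: 40 × 3 = 120
  P2->Vail: 15 × 9 = 135
  P2->Lodi: 55 × 5 = 275
  P3->Vail: 60 × 8 = 480
Total cost = 1010.
The route P3→Lodi is not used.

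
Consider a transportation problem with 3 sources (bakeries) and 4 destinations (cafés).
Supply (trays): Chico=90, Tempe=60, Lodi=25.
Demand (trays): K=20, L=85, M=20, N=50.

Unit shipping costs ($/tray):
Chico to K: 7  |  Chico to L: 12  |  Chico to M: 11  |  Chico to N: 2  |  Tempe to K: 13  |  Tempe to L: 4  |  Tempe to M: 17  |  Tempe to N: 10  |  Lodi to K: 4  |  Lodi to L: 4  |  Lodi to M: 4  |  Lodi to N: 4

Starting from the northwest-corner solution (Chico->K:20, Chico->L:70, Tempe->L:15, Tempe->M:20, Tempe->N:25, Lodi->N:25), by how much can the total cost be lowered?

Current plan cost = 20·7 + 70·12 + 15·4 + 20·17 + 25·10 + 25·4 = $1730.
Optimal plan:
  Chico->K: 20 trays
  Chico->M: 20 trays
  Chico->N: 50 trays
  Tempe->L: 60 trays
  Lodi->L: 25 trays
Optimal cost = $800.
Saving = 1730 − 800 = $930.

930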